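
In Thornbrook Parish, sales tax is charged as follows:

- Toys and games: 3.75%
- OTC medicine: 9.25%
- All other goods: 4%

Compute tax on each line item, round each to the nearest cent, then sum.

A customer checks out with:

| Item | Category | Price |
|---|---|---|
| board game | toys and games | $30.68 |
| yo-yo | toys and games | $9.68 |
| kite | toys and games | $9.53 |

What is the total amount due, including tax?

Board game $30.68: toys and games → 3.75% → $1.15
Yo-yo $9.68: toys and games → 3.75% → $0.36
Kite $9.53: toys and games → 3.75% → $0.36
Subtotal = $49.89; tax = $1.87; total due = $51.76

$51.76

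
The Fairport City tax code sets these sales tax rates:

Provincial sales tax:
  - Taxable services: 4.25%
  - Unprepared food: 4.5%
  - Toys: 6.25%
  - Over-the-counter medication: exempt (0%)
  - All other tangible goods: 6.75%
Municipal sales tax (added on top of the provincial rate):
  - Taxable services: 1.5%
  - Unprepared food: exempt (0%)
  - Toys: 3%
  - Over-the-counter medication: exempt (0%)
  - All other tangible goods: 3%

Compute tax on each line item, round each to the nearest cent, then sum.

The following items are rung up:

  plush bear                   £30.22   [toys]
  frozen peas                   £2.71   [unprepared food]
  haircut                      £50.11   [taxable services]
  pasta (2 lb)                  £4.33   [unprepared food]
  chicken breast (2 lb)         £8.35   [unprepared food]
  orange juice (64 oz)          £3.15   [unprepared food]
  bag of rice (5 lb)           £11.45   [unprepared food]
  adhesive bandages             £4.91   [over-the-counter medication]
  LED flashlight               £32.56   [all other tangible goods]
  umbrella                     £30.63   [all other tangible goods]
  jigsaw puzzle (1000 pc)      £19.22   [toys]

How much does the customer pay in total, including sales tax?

£212.61

Plush bear £30.22: toys → 6.25% + 3% municipal = 9.25% → £2.80
Frozen peas £2.71: unprepared food → 4.5% + 0% municipal = 4.5% → £0.12
Haircut £50.11: taxable services → 4.25% + 1.5% municipal = 5.75% → £2.88
Pasta (2 lb) £4.33: unprepared food → 4.5% + 0% municipal = 4.5% → £0.19
Chicken breast (2 lb) £8.35: unprepared food → 4.5% + 0% municipal = 4.5% → £0.38
Orange juice (64 oz) £3.15: unprepared food → 4.5% + 0% municipal = 4.5% → £0.14
Bag of rice (5 lb) £11.45: unprepared food → 4.5% + 0% municipal = 4.5% → £0.52
Adhesive bandages £4.91: over-the-counter medication → 0% + 0% municipal = 0% → £0.00
LED flashlight £32.56: all other tangible goods → 6.75% + 3% municipal = 9.75% → £3.17
Umbrella £30.63: all other tangible goods → 6.75% + 3% municipal = 9.75% → £2.99
Jigsaw puzzle (1000 pc) £19.22: toys → 6.25% + 3% municipal = 9.25% → £1.78
Subtotal = £197.64; tax = £14.97; total due = £212.61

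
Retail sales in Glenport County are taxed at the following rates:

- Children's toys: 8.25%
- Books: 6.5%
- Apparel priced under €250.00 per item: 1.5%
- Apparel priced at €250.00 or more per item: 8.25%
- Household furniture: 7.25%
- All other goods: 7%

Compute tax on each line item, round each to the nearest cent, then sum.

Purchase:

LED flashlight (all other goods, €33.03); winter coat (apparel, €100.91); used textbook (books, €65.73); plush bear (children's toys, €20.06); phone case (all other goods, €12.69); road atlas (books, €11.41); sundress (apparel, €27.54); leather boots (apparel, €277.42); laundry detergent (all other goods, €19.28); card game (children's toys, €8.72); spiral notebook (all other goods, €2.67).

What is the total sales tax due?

LED flashlight €33.03: all other goods → 7% → €2.31
Winter coat €100.91: apparel, under €250.00 → 1.5% → €1.51
Used textbook €65.73: books → 6.5% → €4.27
Plush bear €20.06: children's toys → 8.25% → €1.65
Phone case €12.69: all other goods → 7% → €0.89
Road atlas €11.41: books → 6.5% → €0.74
Sundress €27.54: apparel, under €250.00 → 1.5% → €0.41
Leather boots €277.42: apparel, €250.00 or more → 8.25% → €22.89
Laundry detergent €19.28: all other goods → 7% → €1.35
Card game €8.72: children's toys → 8.25% → €0.72
Spiral notebook €2.67: all other goods → 7% → €0.19
Total tax = €2.31 + €1.51 + €4.27 + €1.65 + €0.89 + €0.74 + €0.41 + €22.89 + €1.35 + €0.72 + €0.19 = €36.93

€36.93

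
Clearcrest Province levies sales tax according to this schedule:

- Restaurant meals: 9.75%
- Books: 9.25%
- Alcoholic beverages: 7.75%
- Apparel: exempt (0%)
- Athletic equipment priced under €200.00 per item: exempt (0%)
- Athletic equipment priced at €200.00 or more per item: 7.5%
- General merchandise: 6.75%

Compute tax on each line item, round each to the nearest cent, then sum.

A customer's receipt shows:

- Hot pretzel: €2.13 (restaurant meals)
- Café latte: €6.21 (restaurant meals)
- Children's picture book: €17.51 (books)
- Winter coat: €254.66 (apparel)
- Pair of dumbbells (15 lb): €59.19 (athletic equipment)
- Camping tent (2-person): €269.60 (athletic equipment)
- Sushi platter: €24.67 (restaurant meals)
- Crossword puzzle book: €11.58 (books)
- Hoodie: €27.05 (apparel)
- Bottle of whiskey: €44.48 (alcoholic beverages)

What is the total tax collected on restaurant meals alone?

€3.23

Hot pretzel €2.13: restaurant meals → 9.75% → €0.21
Café latte €6.21: restaurant meals → 9.75% → €0.61
Sushi platter €24.67: restaurant meals → 9.75% → €2.41
Tax on restaurant meals = €0.21 + €0.61 + €2.41 = €3.23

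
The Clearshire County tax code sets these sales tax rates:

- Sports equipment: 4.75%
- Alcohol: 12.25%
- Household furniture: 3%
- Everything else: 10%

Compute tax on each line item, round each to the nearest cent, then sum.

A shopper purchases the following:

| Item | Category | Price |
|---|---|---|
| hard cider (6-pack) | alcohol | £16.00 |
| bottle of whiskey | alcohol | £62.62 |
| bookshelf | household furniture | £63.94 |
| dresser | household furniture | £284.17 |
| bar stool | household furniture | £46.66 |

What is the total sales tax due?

£21.48

Hard cider (6-pack) £16.00: alcohol → 12.25% → £1.96
Bottle of whiskey £62.62: alcohol → 12.25% → £7.67
Bookshelf £63.94: household furniture → 3% → £1.92
Dresser £284.17: household furniture → 3% → £8.53
Bar stool £46.66: household furniture → 3% → £1.40
Total tax = £1.96 + £7.67 + £1.92 + £8.53 + £1.40 = £21.48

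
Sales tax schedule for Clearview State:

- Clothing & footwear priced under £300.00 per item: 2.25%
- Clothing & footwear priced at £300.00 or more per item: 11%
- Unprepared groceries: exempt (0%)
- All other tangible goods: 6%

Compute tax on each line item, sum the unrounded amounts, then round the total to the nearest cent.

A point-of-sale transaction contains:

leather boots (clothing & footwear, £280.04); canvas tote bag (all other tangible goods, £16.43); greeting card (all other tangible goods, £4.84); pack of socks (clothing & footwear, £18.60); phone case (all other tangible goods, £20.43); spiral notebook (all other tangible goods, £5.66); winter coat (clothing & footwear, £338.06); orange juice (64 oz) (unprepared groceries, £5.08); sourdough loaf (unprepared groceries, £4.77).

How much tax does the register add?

Leather boots £280.04: clothing & footwear, under £300.00 → 2.25% → £6.3009
Canvas tote bag £16.43: all other tangible goods → 6% → £0.9858
Greeting card £4.84: all other tangible goods → 6% → £0.2904
Pack of socks £18.60: clothing & footwear, under £300.00 → 2.25% → £0.4185
Phone case £20.43: all other tangible goods → 6% → £1.2258
Spiral notebook £5.66: all other tangible goods → 6% → £0.3396
Winter coat £338.06: clothing & footwear, £300.00 or more → 11% → £37.1866
Orange juice (64 oz) £5.08: unprepared groceries → 0% → £0.00
Sourdough loaf £4.77: unprepared groceries → 0% → £0.00
Unrounded tax sum = £46.7476 → £46.75

£46.75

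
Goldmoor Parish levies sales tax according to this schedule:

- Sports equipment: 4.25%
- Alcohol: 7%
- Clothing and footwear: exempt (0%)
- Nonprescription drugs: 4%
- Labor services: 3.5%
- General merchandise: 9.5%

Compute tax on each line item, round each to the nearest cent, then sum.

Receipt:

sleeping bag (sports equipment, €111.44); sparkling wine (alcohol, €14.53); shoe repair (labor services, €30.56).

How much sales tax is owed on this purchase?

Sleeping bag €111.44: sports equipment → 4.25% → €4.74
Sparkling wine €14.53: alcohol → 7% → €1.02
Shoe repair €30.56: labor services → 3.5% → €1.07
Total tax = €4.74 + €1.02 + €1.07 = €6.83

€6.83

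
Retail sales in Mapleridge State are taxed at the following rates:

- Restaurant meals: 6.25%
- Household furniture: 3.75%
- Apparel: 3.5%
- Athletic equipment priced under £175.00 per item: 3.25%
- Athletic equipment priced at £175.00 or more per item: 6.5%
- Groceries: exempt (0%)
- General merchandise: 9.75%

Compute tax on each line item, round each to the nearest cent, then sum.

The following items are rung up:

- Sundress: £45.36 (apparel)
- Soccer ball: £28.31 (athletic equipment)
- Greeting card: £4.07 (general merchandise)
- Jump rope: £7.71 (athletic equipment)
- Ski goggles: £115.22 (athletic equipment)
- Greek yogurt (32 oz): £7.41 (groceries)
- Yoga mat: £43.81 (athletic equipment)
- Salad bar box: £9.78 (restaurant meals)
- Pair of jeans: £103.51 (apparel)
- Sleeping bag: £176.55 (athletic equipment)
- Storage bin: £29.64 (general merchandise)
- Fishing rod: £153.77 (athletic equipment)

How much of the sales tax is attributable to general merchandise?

Greeting card £4.07: general merchandise → 9.75% → £0.40
Storage bin £29.64: general merchandise → 9.75% → £2.89
Tax on general merchandise = £0.40 + £2.89 = £3.29

£3.29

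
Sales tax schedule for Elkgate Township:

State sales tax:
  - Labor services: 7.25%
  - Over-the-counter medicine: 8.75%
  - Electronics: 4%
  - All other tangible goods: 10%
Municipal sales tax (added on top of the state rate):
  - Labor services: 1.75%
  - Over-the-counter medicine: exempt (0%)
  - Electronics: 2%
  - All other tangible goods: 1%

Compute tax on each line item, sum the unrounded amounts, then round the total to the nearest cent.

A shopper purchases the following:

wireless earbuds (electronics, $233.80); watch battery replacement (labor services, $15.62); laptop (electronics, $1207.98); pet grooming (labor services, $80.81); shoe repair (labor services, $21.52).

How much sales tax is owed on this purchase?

Wireless earbuds $233.80: electronics → 4% + 2% municipal = 6% → $14.028
Watch battery replacement $15.62: labor services → 7.25% + 1.75% municipal = 9% → $1.4058
Laptop $1207.98: electronics → 4% + 2% municipal = 6% → $72.4788
Pet grooming $80.81: labor services → 7.25% + 1.75% municipal = 9% → $7.2729
Shoe repair $21.52: labor services → 7.25% + 1.75% municipal = 9% → $1.9368
Unrounded tax sum = $97.1223 → $97.12

$97.12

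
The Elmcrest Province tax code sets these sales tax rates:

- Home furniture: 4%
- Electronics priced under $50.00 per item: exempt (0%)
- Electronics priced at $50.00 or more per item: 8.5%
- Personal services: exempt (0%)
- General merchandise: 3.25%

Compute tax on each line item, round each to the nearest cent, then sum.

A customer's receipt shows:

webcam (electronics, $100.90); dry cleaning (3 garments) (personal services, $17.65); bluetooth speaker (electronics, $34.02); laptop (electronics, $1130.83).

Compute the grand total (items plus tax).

Webcam $100.90: electronics, $50.00 or more → 8.5% → $8.58
Dry cleaning (3 garments) $17.65: personal services → 0% → $0.00
Bluetooth speaker $34.02: electronics, under $50.00 → 0% → $0.00
Laptop $1130.83: electronics, $50.00 or more → 8.5% → $96.12
Subtotal = $1283.40; tax = $104.70; total due = $1388.10

$1388.10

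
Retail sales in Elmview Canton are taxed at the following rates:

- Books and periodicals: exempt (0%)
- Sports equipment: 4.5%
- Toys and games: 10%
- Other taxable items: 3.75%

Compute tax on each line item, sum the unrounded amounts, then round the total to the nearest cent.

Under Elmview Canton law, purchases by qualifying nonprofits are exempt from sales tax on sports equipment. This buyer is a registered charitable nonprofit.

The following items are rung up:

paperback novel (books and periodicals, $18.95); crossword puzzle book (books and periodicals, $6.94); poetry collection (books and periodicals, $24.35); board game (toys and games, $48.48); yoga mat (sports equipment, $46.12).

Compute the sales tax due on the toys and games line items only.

$4.85

Board game $48.48: toys and games → 10% → $4.848
Tax on toys and games: unrounded sum = $4.848 → $4.85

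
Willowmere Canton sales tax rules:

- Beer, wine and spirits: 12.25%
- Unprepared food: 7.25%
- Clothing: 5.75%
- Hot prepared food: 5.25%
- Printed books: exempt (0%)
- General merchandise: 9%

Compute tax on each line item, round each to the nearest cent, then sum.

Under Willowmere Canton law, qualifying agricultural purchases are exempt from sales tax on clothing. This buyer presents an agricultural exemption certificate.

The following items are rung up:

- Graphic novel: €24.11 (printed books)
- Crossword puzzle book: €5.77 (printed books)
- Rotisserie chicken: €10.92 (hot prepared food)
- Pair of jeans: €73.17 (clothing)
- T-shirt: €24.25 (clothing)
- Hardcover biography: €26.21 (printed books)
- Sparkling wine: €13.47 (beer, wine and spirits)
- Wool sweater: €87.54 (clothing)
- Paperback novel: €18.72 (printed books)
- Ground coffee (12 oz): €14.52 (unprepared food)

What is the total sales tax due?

€3.27

Graphic novel €24.11: printed books → 0% → €0.00
Crossword puzzle book €5.77: printed books → 0% → €0.00
Rotisserie chicken €10.92: hot prepared food → 5.25% → €0.57
Pair of jeans €73.17: clothing, buyer-exempt → 0% → €0.00
T-shirt €24.25: clothing, buyer-exempt → 0% → €0.00
Hardcover biography €26.21: printed books → 0% → €0.00
Sparkling wine €13.47: beer, wine and spirits → 12.25% → €1.65
Wool sweater €87.54: clothing, buyer-exempt → 0% → €0.00
Paperback novel €18.72: printed books → 0% → €0.00
Ground coffee (12 oz) €14.52: unprepared food → 7.25% → €1.05
Total tax = €0.57 + €1.65 + €1.05 = €3.27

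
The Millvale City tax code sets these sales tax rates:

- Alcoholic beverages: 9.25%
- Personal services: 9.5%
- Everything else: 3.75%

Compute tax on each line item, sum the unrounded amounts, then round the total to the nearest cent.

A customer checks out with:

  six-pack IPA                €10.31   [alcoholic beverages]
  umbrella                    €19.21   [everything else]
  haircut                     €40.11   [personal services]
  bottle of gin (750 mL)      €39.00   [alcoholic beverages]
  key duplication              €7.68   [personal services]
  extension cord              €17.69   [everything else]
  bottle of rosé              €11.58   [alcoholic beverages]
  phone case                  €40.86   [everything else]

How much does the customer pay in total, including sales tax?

€199.53

Six-pack IPA €10.31: alcoholic beverages → 9.25% → €0.953675
Umbrella €19.21: everything else → 3.75% → €0.720375
Haircut €40.11: personal services → 9.5% → €3.81045
Bottle of gin (750 mL) €39.00: alcoholic beverages → 9.25% → €3.6075
Key duplication €7.68: personal services → 9.5% → €0.7296
Extension cord €17.69: everything else → 3.75% → €0.663375
Bottle of rosé €11.58: alcoholic beverages → 9.25% → €1.07115
Phone case €40.86: everything else → 3.75% → €1.53225
Subtotal = €186.44; unrounded tax = €13.088375 → €13.09; total due = €199.53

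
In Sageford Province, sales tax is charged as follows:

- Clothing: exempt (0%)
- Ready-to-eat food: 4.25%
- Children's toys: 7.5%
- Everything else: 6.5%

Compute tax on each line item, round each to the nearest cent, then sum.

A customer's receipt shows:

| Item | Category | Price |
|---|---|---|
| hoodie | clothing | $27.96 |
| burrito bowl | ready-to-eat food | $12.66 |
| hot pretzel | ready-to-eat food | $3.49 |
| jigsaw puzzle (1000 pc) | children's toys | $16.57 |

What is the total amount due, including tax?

$62.61

Hoodie $27.96: clothing → 0% → $0.00
Burrito bowl $12.66: ready-to-eat food → 4.25% → $0.54
Hot pretzel $3.49: ready-to-eat food → 4.25% → $0.15
Jigsaw puzzle (1000 pc) $16.57: children's toys → 7.5% → $1.24
Subtotal = $60.68; tax = $1.93; total due = $62.61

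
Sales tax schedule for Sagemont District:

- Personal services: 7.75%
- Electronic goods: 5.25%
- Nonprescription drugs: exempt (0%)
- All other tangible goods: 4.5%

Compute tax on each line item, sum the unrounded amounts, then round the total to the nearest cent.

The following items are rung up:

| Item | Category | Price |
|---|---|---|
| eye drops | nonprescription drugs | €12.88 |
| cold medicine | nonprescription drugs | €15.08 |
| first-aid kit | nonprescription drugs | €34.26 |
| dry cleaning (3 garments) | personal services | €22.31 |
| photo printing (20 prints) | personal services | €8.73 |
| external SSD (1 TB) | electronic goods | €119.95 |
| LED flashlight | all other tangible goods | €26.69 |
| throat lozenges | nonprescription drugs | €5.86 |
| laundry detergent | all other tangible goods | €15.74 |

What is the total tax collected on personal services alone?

€2.41

Dry cleaning (3 garments) €22.31: personal services → 7.75% → €1.729025
Photo printing (20 prints) €8.73: personal services → 7.75% → €0.676575
Tax on personal services: unrounded sum = €2.4056 → €2.41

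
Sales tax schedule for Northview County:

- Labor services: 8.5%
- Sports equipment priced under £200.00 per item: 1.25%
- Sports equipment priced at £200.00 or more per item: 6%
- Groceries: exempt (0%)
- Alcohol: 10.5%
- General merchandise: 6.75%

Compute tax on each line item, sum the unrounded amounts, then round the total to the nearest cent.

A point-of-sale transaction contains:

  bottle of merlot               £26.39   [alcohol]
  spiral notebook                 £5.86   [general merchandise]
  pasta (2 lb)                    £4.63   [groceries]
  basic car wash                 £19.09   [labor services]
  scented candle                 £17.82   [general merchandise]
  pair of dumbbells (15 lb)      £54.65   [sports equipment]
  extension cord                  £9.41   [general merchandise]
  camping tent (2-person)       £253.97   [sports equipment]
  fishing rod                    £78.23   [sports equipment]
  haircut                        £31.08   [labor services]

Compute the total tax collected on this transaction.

Bottle of merlot £26.39: alcohol → 10.5% → £2.77095
Spiral notebook £5.86: general merchandise → 6.75% → £0.39555
Pasta (2 lb) £4.63: groceries → 0% → £0.00
Basic car wash £19.09: labor services → 8.5% → £1.62265
Scented candle £17.82: general merchandise → 6.75% → £1.20285
Pair of dumbbells (15 lb) £54.65: sports equipment, under £200.00 → 1.25% → £0.683125
Extension cord £9.41: general merchandise → 6.75% → £0.635175
Camping tent (2-person) £253.97: sports equipment, £200.00 or more → 6% → £15.2382
Fishing rod £78.23: sports equipment, under £200.00 → 1.25% → £0.977875
Haircut £31.08: labor services → 8.5% → £2.6418
Unrounded tax sum = £26.168175 → £26.17

£26.17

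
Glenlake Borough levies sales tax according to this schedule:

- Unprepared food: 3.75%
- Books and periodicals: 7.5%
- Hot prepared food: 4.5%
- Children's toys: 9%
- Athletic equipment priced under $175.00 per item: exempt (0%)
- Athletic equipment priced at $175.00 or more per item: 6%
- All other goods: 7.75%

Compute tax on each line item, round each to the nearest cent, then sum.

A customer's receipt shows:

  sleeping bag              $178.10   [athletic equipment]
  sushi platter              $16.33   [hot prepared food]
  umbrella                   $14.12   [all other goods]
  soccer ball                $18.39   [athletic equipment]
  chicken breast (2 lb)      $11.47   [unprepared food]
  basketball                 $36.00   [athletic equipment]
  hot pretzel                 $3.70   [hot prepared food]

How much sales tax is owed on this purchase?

$13.11

Sleeping bag $178.10: athletic equipment, $175.00 or more → 6% → $10.69
Sushi platter $16.33: hot prepared food → 4.5% → $0.73
Umbrella $14.12: all other goods → 7.75% → $1.09
Soccer ball $18.39: athletic equipment, under $175.00 → 0% → $0.00
Chicken breast (2 lb) $11.47: unprepared food → 3.75% → $0.43
Basketball $36.00: athletic equipment, under $175.00 → 0% → $0.00
Hot pretzel $3.70: hot prepared food → 4.5% → $0.17
Total tax = $10.69 + $0.73 + $1.09 + $0.43 + $0.17 = $13.11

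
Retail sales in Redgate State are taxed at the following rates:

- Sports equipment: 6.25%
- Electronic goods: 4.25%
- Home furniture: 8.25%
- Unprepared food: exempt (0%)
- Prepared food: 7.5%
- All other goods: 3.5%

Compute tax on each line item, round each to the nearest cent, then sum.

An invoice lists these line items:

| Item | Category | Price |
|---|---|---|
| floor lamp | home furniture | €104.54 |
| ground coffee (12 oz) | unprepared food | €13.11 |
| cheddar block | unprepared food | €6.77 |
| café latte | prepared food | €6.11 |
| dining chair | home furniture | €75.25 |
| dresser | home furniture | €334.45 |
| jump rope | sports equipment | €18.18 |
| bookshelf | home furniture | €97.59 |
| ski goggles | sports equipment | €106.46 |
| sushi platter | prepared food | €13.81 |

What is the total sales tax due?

€59.76

Floor lamp €104.54: home furniture → 8.25% → €8.62
Ground coffee (12 oz) €13.11: unprepared food → 0% → €0.00
Cheddar block €6.77: unprepared food → 0% → €0.00
Café latte €6.11: prepared food → 7.5% → €0.46
Dining chair €75.25: home furniture → 8.25% → €6.21
Dresser €334.45: home furniture → 8.25% → €27.59
Jump rope €18.18: sports equipment → 6.25% → €1.14
Bookshelf €97.59: home furniture → 8.25% → €8.05
Ski goggles €106.46: sports equipment → 6.25% → €6.65
Sushi platter €13.81: prepared food → 7.5% → €1.04
Total tax = €8.62 + €0.46 + €6.21 + €27.59 + €1.14 + €8.05 + €6.65 + €1.04 = €59.76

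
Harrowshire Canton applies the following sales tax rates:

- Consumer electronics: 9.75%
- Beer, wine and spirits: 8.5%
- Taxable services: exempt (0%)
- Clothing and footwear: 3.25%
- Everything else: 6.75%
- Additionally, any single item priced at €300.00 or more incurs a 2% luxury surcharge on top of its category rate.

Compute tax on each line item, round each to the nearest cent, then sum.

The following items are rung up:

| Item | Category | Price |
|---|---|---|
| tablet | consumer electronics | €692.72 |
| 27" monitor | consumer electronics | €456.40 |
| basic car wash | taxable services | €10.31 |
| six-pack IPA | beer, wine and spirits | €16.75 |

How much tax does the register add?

Tablet €692.72: consumer electronics → 9.75% + 2% surcharge = 11.75% → €81.39
27" monitor €456.40: consumer electronics → 9.75% + 2% surcharge = 11.75% → €53.63
Basic car wash €10.31: taxable services → 0% → €0.00
Six-pack IPA €16.75: beer, wine and spirits → 8.5% → €1.42
Total tax = €81.39 + €53.63 + €1.42 = €136.44

€136.44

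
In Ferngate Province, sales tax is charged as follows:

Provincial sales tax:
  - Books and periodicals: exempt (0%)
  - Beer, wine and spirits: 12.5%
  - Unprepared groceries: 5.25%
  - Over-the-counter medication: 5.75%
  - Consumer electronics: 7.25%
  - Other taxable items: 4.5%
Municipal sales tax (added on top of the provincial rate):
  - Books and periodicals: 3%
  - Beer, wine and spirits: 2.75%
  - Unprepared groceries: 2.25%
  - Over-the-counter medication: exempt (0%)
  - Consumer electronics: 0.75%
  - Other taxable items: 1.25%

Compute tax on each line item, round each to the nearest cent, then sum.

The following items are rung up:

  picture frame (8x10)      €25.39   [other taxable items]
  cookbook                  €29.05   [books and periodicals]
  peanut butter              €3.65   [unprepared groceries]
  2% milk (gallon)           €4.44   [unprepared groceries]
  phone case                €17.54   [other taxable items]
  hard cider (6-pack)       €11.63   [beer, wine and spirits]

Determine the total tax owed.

€5.71

Picture frame (8x10) €25.39: other taxable items → 4.5% + 1.25% municipal = 5.75% → €1.46
Cookbook €29.05: books and periodicals → 0% + 3% municipal = 3% → €0.87
Peanut butter €3.65: unprepared groceries → 5.25% + 2.25% municipal = 7.5% → €0.27
2% milk (gallon) €4.44: unprepared groceries → 5.25% + 2.25% municipal = 7.5% → €0.33
Phone case €17.54: other taxable items → 4.5% + 1.25% municipal = 5.75% → €1.01
Hard cider (6-pack) €11.63: beer, wine and spirits → 12.5% + 2.75% municipal = 15.25% → €1.77
Total tax = €1.46 + €0.87 + €0.27 + €0.33 + €1.01 + €1.77 = €5.71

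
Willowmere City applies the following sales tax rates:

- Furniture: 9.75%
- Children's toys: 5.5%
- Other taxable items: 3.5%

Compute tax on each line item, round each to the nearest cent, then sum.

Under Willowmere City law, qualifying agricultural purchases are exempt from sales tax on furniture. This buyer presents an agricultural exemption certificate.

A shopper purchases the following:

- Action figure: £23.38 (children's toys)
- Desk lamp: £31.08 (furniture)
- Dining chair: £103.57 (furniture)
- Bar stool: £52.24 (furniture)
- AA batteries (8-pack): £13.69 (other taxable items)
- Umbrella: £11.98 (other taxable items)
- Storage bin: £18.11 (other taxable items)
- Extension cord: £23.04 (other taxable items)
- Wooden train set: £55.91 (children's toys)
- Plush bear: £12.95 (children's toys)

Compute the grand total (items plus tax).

£353.37

Action figure £23.38: children's toys → 5.5% → £1.29
Desk lamp £31.08: furniture, buyer-exempt → 0% → £0.00
Dining chair £103.57: furniture, buyer-exempt → 0% → £0.00
Bar stool £52.24: furniture, buyer-exempt → 0% → £0.00
AA batteries (8-pack) £13.69: other taxable items → 3.5% → £0.48
Umbrella £11.98: other taxable items → 3.5% → £0.42
Storage bin £18.11: other taxable items → 3.5% → £0.63
Extension cord £23.04: other taxable items → 3.5% → £0.81
Wooden train set £55.91: children's toys → 5.5% → £3.08
Plush bear £12.95: children's toys → 5.5% → £0.71
Subtotal = £345.95; tax = £7.42; total due = £353.37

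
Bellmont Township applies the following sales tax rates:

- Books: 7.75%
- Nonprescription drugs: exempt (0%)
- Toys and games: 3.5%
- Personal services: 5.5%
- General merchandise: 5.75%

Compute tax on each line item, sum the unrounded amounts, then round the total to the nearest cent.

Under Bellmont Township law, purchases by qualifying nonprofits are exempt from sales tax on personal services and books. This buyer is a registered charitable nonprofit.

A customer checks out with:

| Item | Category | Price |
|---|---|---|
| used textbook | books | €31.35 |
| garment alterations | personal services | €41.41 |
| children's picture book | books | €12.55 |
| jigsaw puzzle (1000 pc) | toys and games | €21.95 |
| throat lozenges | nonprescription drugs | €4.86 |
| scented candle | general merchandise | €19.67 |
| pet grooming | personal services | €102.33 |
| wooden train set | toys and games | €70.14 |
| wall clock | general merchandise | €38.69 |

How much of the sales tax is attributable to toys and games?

Jigsaw puzzle (1000 pc) €21.95: toys and games → 3.5% → €0.76825
Wooden train set €70.14: toys and games → 3.5% → €2.4549
Tax on toys and games: unrounded sum = €3.22315 → €3.22

€3.22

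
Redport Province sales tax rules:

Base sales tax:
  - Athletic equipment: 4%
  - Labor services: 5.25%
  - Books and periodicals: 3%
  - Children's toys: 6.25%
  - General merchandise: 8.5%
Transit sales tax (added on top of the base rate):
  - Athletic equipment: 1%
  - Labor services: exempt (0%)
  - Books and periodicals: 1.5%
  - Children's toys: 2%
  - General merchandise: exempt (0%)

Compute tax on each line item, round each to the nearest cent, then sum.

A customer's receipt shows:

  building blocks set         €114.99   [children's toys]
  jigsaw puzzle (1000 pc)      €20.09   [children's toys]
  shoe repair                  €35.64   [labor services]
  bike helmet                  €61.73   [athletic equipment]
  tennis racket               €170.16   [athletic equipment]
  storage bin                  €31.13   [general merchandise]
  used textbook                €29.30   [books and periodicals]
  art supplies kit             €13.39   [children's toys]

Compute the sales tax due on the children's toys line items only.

Building blocks set €114.99: children's toys → 6.25% + 2% transit = 8.25% → €9.49
Jigsaw puzzle (1000 pc) €20.09: children's toys → 6.25% + 2% transit = 8.25% → €1.66
Art supplies kit €13.39: children's toys → 6.25% + 2% transit = 8.25% → €1.10
Tax on children's toys = €9.49 + €1.66 + €1.10 = €12.25

€12.25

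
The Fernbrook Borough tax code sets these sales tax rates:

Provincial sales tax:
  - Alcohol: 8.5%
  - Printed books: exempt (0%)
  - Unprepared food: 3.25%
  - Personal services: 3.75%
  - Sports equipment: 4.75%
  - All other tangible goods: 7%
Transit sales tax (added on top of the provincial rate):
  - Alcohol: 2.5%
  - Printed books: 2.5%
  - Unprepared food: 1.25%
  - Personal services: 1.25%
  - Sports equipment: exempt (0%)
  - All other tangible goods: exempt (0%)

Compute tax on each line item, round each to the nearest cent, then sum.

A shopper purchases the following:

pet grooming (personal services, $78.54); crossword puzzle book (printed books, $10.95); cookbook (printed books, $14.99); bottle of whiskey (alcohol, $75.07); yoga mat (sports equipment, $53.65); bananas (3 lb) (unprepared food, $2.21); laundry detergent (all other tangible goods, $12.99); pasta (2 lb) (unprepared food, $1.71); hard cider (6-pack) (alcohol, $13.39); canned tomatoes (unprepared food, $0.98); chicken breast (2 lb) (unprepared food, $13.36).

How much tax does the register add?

$18.58

Pet grooming $78.54: personal services → 3.75% + 1.25% transit = 5% → $3.93
Crossword puzzle book $10.95: printed books → 0% + 2.5% transit = 2.5% → $0.27
Cookbook $14.99: printed books → 0% + 2.5% transit = 2.5% → $0.37
Bottle of whiskey $75.07: alcohol → 8.5% + 2.5% transit = 11% → $8.26
Yoga mat $53.65: sports equipment → 4.75% + 0% transit = 4.75% → $2.55
Bananas (3 lb) $2.21: unprepared food → 3.25% + 1.25% transit = 4.5% → $0.10
Laundry detergent $12.99: all other tangible goods → 7% + 0% transit = 7% → $0.91
Pasta (2 lb) $1.71: unprepared food → 3.25% + 1.25% transit = 4.5% → $0.08
Hard cider (6-pack) $13.39: alcohol → 8.5% + 2.5% transit = 11% → $1.47
Canned tomatoes $0.98: unprepared food → 3.25% + 1.25% transit = 4.5% → $0.04
Chicken breast (2 lb) $13.36: unprepared food → 3.25% + 1.25% transit = 4.5% → $0.60
Total tax = $3.93 + $0.27 + $0.37 + $8.26 + $2.55 + $0.10 + $0.91 + $0.08 + $1.47 + $0.04 + $0.60 = $18.58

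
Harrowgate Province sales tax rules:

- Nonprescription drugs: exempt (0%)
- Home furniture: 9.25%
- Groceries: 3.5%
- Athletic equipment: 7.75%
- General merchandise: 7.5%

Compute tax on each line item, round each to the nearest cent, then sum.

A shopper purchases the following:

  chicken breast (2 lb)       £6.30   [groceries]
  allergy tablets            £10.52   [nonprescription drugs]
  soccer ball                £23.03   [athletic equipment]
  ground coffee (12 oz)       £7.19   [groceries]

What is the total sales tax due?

£2.25

Chicken breast (2 lb) £6.30: groceries → 3.5% → £0.22
Allergy tablets £10.52: nonprescription drugs → 0% → £0.00
Soccer ball £23.03: athletic equipment → 7.75% → £1.78
Ground coffee (12 oz) £7.19: groceries → 3.5% → £0.25
Total tax = £0.22 + £1.78 + £0.25 = £2.25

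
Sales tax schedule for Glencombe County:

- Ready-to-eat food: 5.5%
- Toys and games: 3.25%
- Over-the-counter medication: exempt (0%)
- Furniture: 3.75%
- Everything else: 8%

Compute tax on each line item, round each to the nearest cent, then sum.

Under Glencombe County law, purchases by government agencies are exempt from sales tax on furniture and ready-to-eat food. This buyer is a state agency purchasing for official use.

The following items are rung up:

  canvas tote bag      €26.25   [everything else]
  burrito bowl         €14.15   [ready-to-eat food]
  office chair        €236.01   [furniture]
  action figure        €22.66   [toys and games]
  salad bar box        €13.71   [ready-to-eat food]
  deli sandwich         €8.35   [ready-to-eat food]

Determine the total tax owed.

€2.84

Canvas tote bag €26.25: everything else → 8% → €2.10
Burrito bowl €14.15: ready-to-eat food, buyer-exempt → 0% → €0.00
Office chair €236.01: furniture, buyer-exempt → 0% → €0.00
Action figure €22.66: toys and games → 3.25% → €0.74
Salad bar box €13.71: ready-to-eat food, buyer-exempt → 0% → €0.00
Deli sandwich €8.35: ready-to-eat food, buyer-exempt → 0% → €0.00
Total tax = €2.10 + €0.74 = €2.84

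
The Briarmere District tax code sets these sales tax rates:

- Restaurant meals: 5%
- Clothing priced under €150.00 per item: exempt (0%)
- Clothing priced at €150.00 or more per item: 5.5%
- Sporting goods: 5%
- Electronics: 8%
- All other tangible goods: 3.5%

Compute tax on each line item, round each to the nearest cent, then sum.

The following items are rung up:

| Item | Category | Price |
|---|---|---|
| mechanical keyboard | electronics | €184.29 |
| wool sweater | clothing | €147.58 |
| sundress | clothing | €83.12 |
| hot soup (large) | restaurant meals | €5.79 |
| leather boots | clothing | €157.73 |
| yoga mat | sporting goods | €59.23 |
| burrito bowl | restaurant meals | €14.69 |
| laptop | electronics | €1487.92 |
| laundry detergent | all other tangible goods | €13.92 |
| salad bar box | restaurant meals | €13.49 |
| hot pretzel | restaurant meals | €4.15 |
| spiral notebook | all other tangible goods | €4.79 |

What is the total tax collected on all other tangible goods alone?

Laundry detergent €13.92: all other tangible goods → 3.5% → €0.49
Spiral notebook €4.79: all other tangible goods → 3.5% → €0.17
Tax on all other tangible goods = €0.49 + €0.17 = €0.66

€0.66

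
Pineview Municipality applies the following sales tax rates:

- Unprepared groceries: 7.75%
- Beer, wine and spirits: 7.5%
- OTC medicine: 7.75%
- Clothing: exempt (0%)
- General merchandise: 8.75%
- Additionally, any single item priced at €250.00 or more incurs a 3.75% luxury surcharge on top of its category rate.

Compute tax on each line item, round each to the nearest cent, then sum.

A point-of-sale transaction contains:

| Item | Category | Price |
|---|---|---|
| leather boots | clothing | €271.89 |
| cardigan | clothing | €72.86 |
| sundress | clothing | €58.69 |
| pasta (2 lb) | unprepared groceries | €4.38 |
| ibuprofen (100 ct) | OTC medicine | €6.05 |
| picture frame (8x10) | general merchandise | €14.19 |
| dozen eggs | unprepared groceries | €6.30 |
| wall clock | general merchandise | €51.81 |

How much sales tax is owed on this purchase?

€17.27

Leather boots €271.89: clothing → 0% + 3.75% surcharge = 3.75% → €10.20
Cardigan €72.86: clothing → 0% → €0.00
Sundress €58.69: clothing → 0% → €0.00
Pasta (2 lb) €4.38: unprepared groceries → 7.75% → €0.34
Ibuprofen (100 ct) €6.05: OTC medicine → 7.75% → €0.47
Picture frame (8x10) €14.19: general merchandise → 8.75% → €1.24
Dozen eggs €6.30: unprepared groceries → 7.75% → €0.49
Wall clock €51.81: general merchandise → 8.75% → €4.53
Total tax = €10.20 + €0.34 + €0.47 + €1.24 + €0.49 + €4.53 = €17.27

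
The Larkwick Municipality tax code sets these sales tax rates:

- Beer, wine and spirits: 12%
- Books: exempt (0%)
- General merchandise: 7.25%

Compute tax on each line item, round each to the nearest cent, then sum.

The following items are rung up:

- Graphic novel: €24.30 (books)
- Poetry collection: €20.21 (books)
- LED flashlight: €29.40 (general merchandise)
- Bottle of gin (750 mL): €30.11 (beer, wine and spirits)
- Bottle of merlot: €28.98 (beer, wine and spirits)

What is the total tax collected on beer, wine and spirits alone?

€7.09

Bottle of gin (750 mL) €30.11: beer, wine and spirits → 12% → €3.61
Bottle of merlot €28.98: beer, wine and spirits → 12% → €3.48
Tax on beer, wine and spirits = €3.61 + €3.48 = €7.09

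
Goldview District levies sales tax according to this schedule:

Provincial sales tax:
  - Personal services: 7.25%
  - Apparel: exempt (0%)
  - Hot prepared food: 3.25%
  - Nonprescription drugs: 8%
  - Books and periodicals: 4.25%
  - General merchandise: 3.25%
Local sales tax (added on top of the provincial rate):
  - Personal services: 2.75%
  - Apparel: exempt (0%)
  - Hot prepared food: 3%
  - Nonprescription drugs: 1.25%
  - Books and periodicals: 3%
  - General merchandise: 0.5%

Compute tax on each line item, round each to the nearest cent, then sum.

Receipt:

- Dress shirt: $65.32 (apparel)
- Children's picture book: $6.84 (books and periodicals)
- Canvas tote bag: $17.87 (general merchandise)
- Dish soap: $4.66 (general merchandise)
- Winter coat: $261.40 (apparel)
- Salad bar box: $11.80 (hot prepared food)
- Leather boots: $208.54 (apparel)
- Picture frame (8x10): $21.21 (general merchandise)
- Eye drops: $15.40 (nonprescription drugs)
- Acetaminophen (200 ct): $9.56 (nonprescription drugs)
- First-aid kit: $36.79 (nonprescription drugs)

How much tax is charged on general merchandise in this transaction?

$1.64

Canvas tote bag $17.87: general merchandise → 3.25% + 0.5% local = 3.75% → $0.67
Dish soap $4.66: general merchandise → 3.25% + 0.5% local = 3.75% → $0.17
Picture frame (8x10) $21.21: general merchandise → 3.25% + 0.5% local = 3.75% → $0.80
Tax on general merchandise = $0.67 + $0.17 + $0.80 = $1.64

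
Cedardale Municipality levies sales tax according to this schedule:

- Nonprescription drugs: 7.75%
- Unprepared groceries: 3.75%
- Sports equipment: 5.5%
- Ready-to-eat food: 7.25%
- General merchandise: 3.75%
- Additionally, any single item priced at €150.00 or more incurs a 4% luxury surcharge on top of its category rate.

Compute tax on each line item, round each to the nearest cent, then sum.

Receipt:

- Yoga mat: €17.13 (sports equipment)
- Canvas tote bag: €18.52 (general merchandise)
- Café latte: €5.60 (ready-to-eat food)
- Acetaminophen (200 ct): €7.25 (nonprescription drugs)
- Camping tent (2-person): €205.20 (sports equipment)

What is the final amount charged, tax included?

€275.79

Yoga mat €17.13: sports equipment → 5.5% → €0.94
Canvas tote bag €18.52: general merchandise → 3.75% → €0.69
Café latte €5.60: ready-to-eat food → 7.25% → €0.41
Acetaminophen (200 ct) €7.25: nonprescription drugs → 7.75% → €0.56
Camping tent (2-person) €205.20: sports equipment → 5.5% + 4% surcharge = 9.5% → €19.49
Subtotal = €253.70; tax = €22.09; total due = €275.79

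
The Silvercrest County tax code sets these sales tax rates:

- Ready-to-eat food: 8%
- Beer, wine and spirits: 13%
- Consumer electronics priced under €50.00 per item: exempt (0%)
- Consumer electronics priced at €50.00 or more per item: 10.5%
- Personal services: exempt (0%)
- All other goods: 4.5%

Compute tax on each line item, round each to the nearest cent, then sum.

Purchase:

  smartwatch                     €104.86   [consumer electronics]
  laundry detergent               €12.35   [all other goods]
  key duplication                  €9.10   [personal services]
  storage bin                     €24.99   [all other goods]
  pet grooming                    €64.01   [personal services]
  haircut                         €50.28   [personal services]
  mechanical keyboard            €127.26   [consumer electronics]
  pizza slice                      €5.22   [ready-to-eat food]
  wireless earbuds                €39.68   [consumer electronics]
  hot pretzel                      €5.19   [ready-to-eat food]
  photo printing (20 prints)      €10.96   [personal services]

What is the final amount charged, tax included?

€480.79

Smartwatch €104.86: consumer electronics, €50.00 or more → 10.5% → €11.01
Laundry detergent €12.35: all other goods → 4.5% → €0.56
Key duplication €9.10: personal services → 0% → €0.00
Storage bin €24.99: all other goods → 4.5% → €1.12
Pet grooming €64.01: personal services → 0% → €0.00
Haircut €50.28: personal services → 0% → €0.00
Mechanical keyboard €127.26: consumer electronics, €50.00 or more → 10.5% → €13.36
Pizza slice €5.22: ready-to-eat food → 8% → €0.42
Wireless earbuds €39.68: consumer electronics, under €50.00 → 0% → €0.00
Hot pretzel €5.19: ready-to-eat food → 8% → €0.42
Photo printing (20 prints) €10.96: personal services → 0% → €0.00
Subtotal = €453.90; tax = €26.89; total due = €480.79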